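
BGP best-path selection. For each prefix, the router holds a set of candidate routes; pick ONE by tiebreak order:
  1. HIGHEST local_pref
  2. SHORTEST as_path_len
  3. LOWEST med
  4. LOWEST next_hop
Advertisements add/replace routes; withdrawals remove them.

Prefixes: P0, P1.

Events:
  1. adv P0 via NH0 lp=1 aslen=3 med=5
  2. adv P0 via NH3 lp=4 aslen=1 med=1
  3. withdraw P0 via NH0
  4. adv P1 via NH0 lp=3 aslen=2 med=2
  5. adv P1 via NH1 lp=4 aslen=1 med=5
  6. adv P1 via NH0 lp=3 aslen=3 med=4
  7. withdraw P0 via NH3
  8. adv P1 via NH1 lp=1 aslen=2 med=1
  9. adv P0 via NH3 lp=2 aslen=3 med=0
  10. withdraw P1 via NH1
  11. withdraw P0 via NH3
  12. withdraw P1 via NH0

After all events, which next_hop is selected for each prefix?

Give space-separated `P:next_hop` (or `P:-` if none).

Op 1: best P0=NH0 P1=-
Op 2: best P0=NH3 P1=-
Op 3: best P0=NH3 P1=-
Op 4: best P0=NH3 P1=NH0
Op 5: best P0=NH3 P1=NH1
Op 6: best P0=NH3 P1=NH1
Op 7: best P0=- P1=NH1
Op 8: best P0=- P1=NH0
Op 9: best P0=NH3 P1=NH0
Op 10: best P0=NH3 P1=NH0
Op 11: best P0=- P1=NH0
Op 12: best P0=- P1=-

Answer: P0:- P1:-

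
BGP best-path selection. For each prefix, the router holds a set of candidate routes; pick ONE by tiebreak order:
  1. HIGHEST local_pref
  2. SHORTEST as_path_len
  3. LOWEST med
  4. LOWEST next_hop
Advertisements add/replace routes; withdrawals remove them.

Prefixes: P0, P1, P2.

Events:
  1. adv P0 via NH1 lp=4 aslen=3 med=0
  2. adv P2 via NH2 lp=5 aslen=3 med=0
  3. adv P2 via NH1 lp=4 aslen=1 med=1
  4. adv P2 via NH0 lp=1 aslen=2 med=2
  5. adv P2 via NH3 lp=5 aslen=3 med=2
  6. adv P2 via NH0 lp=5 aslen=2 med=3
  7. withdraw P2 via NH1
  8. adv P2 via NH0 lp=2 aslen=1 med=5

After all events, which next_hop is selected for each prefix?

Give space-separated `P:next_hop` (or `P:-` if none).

Answer: P0:NH1 P1:- P2:NH2

Derivation:
Op 1: best P0=NH1 P1=- P2=-
Op 2: best P0=NH1 P1=- P2=NH2
Op 3: best P0=NH1 P1=- P2=NH2
Op 4: best P0=NH1 P1=- P2=NH2
Op 5: best P0=NH1 P1=- P2=NH2
Op 6: best P0=NH1 P1=- P2=NH0
Op 7: best P0=NH1 P1=- P2=NH0
Op 8: best P0=NH1 P1=- P2=NH2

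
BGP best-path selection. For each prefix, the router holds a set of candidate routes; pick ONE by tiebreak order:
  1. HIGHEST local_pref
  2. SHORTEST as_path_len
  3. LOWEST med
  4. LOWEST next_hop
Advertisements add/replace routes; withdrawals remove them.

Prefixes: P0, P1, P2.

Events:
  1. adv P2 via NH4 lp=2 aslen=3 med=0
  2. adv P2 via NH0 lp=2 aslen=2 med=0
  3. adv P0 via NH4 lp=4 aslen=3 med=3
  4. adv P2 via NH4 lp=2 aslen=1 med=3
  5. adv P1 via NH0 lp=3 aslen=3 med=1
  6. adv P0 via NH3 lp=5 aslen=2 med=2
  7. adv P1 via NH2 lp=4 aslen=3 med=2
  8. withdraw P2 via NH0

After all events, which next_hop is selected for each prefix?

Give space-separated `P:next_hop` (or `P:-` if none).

Op 1: best P0=- P1=- P2=NH4
Op 2: best P0=- P1=- P2=NH0
Op 3: best P0=NH4 P1=- P2=NH0
Op 4: best P0=NH4 P1=- P2=NH4
Op 5: best P0=NH4 P1=NH0 P2=NH4
Op 6: best P0=NH3 P1=NH0 P2=NH4
Op 7: best P0=NH3 P1=NH2 P2=NH4
Op 8: best P0=NH3 P1=NH2 P2=NH4

Answer: P0:NH3 P1:NH2 P2:NH4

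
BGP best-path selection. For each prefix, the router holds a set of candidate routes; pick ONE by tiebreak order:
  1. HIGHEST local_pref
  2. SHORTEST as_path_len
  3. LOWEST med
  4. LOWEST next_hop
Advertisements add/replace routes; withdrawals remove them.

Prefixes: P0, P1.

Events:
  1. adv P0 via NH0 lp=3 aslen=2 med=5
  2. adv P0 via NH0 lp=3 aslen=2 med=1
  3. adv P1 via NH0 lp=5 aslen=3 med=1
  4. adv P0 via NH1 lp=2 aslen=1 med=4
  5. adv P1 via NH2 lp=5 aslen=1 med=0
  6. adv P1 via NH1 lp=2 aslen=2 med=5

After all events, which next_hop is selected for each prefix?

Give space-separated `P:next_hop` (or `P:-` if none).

Answer: P0:NH0 P1:NH2

Derivation:
Op 1: best P0=NH0 P1=-
Op 2: best P0=NH0 P1=-
Op 3: best P0=NH0 P1=NH0
Op 4: best P0=NH0 P1=NH0
Op 5: best P0=NH0 P1=NH2
Op 6: best P0=NH0 P1=NH2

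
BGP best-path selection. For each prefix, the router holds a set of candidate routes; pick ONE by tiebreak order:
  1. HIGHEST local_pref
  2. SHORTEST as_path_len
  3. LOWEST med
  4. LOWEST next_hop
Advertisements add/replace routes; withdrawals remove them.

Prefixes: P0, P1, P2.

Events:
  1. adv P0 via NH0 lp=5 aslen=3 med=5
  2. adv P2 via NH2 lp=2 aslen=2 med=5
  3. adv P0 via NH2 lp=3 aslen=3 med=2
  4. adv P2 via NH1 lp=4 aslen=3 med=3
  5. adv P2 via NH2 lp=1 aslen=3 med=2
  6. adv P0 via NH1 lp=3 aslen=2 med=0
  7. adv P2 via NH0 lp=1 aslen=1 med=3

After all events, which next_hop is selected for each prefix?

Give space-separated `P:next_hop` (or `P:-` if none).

Answer: P0:NH0 P1:- P2:NH1

Derivation:
Op 1: best P0=NH0 P1=- P2=-
Op 2: best P0=NH0 P1=- P2=NH2
Op 3: best P0=NH0 P1=- P2=NH2
Op 4: best P0=NH0 P1=- P2=NH1
Op 5: best P0=NH0 P1=- P2=NH1
Op 6: best P0=NH0 P1=- P2=NH1
Op 7: best P0=NH0 P1=- P2=NH1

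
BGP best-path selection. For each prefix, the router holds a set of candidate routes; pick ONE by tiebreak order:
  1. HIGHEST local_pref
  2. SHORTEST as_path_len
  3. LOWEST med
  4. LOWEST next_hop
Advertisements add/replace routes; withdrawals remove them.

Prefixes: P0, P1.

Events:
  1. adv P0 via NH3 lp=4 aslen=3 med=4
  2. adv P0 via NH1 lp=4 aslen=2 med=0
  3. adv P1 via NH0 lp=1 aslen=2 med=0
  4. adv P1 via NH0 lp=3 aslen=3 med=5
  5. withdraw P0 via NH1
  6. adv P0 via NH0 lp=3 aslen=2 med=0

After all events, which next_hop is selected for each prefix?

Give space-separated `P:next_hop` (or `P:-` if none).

Op 1: best P0=NH3 P1=-
Op 2: best P0=NH1 P1=-
Op 3: best P0=NH1 P1=NH0
Op 4: best P0=NH1 P1=NH0
Op 5: best P0=NH3 P1=NH0
Op 6: best P0=NH3 P1=NH0

Answer: P0:NH3 P1:NH0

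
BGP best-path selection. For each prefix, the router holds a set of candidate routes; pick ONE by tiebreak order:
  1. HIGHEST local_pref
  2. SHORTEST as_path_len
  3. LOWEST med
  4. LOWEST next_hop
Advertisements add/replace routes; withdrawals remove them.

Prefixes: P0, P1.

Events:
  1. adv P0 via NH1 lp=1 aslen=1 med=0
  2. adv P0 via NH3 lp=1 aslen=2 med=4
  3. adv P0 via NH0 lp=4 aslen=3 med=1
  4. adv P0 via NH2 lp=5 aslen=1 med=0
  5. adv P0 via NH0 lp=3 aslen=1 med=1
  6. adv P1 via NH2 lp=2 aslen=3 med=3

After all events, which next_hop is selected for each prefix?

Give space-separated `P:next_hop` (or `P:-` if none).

Op 1: best P0=NH1 P1=-
Op 2: best P0=NH1 P1=-
Op 3: best P0=NH0 P1=-
Op 4: best P0=NH2 P1=-
Op 5: best P0=NH2 P1=-
Op 6: best P0=NH2 P1=NH2

Answer: P0:NH2 P1:NH2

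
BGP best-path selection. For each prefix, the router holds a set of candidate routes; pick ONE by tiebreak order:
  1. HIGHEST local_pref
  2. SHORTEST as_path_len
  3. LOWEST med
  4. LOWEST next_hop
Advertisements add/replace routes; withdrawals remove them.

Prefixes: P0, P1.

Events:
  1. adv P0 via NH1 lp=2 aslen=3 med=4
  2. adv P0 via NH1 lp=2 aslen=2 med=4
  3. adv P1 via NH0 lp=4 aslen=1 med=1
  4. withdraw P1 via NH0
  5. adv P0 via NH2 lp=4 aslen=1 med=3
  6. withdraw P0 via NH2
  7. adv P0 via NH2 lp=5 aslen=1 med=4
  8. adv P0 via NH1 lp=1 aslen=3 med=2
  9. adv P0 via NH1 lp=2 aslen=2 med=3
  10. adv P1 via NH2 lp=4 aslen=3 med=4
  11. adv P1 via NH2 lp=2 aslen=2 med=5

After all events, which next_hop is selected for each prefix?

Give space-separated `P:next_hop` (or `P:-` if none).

Answer: P0:NH2 P1:NH2

Derivation:
Op 1: best P0=NH1 P1=-
Op 2: best P0=NH1 P1=-
Op 3: best P0=NH1 P1=NH0
Op 4: best P0=NH1 P1=-
Op 5: best P0=NH2 P1=-
Op 6: best P0=NH1 P1=-
Op 7: best P0=NH2 P1=-
Op 8: best P0=NH2 P1=-
Op 9: best P0=NH2 P1=-
Op 10: best P0=NH2 P1=NH2
Op 11: best P0=NH2 P1=NH2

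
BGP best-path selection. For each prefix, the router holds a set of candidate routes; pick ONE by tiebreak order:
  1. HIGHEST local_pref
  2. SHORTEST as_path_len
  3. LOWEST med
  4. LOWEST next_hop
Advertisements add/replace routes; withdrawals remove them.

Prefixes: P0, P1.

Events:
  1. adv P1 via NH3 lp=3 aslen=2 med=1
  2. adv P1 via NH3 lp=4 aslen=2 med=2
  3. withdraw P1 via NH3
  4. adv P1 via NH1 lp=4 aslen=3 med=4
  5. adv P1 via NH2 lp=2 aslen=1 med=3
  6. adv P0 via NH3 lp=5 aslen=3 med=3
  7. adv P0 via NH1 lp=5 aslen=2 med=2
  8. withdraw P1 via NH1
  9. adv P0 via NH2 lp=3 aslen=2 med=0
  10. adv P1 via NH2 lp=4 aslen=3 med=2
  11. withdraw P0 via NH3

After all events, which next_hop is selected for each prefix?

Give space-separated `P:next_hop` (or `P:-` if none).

Op 1: best P0=- P1=NH3
Op 2: best P0=- P1=NH3
Op 3: best P0=- P1=-
Op 4: best P0=- P1=NH1
Op 5: best P0=- P1=NH1
Op 6: best P0=NH3 P1=NH1
Op 7: best P0=NH1 P1=NH1
Op 8: best P0=NH1 P1=NH2
Op 9: best P0=NH1 P1=NH2
Op 10: best P0=NH1 P1=NH2
Op 11: best P0=NH1 P1=NH2

Answer: P0:NH1 P1:NH2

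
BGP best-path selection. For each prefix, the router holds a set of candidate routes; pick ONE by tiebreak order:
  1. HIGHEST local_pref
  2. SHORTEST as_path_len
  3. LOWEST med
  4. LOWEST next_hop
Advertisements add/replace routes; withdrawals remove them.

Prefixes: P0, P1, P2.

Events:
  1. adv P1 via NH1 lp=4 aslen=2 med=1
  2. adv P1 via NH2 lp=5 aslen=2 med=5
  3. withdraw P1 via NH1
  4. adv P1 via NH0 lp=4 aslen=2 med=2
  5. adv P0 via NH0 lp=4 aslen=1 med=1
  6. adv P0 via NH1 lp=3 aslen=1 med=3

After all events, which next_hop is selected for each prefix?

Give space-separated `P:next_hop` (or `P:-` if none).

Answer: P0:NH0 P1:NH2 P2:-

Derivation:
Op 1: best P0=- P1=NH1 P2=-
Op 2: best P0=- P1=NH2 P2=-
Op 3: best P0=- P1=NH2 P2=-
Op 4: best P0=- P1=NH2 P2=-
Op 5: best P0=NH0 P1=NH2 P2=-
Op 6: best P0=NH0 P1=NH2 P2=-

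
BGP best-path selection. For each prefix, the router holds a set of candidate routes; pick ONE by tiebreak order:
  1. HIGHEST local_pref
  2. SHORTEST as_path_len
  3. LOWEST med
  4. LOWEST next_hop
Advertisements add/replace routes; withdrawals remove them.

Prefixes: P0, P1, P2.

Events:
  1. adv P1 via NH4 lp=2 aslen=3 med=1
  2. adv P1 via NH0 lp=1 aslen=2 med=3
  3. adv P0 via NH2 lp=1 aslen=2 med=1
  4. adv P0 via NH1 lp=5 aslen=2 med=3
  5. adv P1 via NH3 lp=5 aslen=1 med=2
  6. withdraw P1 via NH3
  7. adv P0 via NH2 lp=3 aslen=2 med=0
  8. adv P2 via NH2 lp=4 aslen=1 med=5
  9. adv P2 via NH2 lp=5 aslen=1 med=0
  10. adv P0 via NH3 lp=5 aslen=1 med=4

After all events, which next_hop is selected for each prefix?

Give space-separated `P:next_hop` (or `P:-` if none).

Answer: P0:NH3 P1:NH4 P2:NH2

Derivation:
Op 1: best P0=- P1=NH4 P2=-
Op 2: best P0=- P1=NH4 P2=-
Op 3: best P0=NH2 P1=NH4 P2=-
Op 4: best P0=NH1 P1=NH4 P2=-
Op 5: best P0=NH1 P1=NH3 P2=-
Op 6: best P0=NH1 P1=NH4 P2=-
Op 7: best P0=NH1 P1=NH4 P2=-
Op 8: best P0=NH1 P1=NH4 P2=NH2
Op 9: best P0=NH1 P1=NH4 P2=NH2
Op 10: best P0=NH3 P1=NH4 P2=NH2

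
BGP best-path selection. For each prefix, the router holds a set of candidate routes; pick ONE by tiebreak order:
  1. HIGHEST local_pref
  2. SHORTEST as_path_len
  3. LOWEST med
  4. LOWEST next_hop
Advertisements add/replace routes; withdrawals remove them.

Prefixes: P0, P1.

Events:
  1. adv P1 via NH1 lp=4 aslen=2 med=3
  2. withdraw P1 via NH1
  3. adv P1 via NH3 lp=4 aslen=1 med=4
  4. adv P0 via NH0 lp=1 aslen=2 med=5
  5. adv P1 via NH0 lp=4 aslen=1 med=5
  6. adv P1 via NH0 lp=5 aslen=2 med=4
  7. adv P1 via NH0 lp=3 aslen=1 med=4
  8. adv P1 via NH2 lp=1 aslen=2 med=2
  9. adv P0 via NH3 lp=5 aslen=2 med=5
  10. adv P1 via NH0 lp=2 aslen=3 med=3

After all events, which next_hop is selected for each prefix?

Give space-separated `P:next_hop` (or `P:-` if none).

Op 1: best P0=- P1=NH1
Op 2: best P0=- P1=-
Op 3: best P0=- P1=NH3
Op 4: best P0=NH0 P1=NH3
Op 5: best P0=NH0 P1=NH3
Op 6: best P0=NH0 P1=NH0
Op 7: best P0=NH0 P1=NH3
Op 8: best P0=NH0 P1=NH3
Op 9: best P0=NH3 P1=NH3
Op 10: best P0=NH3 P1=NH3

Answer: P0:NH3 P1:NH3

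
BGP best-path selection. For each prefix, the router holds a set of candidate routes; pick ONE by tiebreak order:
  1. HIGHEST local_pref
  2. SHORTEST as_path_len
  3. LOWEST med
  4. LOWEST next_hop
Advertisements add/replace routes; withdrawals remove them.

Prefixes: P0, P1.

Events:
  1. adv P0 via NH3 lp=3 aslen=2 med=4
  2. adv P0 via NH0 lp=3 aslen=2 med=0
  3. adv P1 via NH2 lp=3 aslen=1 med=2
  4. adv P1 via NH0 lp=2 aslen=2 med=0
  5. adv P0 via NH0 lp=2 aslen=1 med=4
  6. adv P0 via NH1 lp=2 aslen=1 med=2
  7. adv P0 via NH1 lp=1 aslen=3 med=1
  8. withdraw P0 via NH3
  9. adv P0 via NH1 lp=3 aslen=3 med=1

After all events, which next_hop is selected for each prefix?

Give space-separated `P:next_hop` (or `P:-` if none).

Answer: P0:NH1 P1:NH2

Derivation:
Op 1: best P0=NH3 P1=-
Op 2: best P0=NH0 P1=-
Op 3: best P0=NH0 P1=NH2
Op 4: best P0=NH0 P1=NH2
Op 5: best P0=NH3 P1=NH2
Op 6: best P0=NH3 P1=NH2
Op 7: best P0=NH3 P1=NH2
Op 8: best P0=NH0 P1=NH2
Op 9: best P0=NH1 P1=NH2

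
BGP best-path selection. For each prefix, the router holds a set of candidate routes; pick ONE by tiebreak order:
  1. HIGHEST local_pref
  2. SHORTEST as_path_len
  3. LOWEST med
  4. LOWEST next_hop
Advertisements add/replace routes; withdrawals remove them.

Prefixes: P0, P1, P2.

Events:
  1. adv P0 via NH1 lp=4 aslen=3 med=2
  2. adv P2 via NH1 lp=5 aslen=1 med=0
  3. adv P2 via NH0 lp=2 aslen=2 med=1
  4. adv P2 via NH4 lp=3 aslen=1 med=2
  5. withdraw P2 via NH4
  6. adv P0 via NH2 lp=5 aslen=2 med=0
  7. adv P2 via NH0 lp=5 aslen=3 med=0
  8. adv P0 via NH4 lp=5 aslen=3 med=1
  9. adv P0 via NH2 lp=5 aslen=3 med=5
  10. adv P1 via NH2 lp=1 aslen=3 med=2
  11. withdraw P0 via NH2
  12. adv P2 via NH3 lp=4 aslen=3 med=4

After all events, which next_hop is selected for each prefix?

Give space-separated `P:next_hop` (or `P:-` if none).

Answer: P0:NH4 P1:NH2 P2:NH1

Derivation:
Op 1: best P0=NH1 P1=- P2=-
Op 2: best P0=NH1 P1=- P2=NH1
Op 3: best P0=NH1 P1=- P2=NH1
Op 4: best P0=NH1 P1=- P2=NH1
Op 5: best P0=NH1 P1=- P2=NH1
Op 6: best P0=NH2 P1=- P2=NH1
Op 7: best P0=NH2 P1=- P2=NH1
Op 8: best P0=NH2 P1=- P2=NH1
Op 9: best P0=NH4 P1=- P2=NH1
Op 10: best P0=NH4 P1=NH2 P2=NH1
Op 11: best P0=NH4 P1=NH2 P2=NH1
Op 12: best P0=NH4 P1=NH2 P2=NH1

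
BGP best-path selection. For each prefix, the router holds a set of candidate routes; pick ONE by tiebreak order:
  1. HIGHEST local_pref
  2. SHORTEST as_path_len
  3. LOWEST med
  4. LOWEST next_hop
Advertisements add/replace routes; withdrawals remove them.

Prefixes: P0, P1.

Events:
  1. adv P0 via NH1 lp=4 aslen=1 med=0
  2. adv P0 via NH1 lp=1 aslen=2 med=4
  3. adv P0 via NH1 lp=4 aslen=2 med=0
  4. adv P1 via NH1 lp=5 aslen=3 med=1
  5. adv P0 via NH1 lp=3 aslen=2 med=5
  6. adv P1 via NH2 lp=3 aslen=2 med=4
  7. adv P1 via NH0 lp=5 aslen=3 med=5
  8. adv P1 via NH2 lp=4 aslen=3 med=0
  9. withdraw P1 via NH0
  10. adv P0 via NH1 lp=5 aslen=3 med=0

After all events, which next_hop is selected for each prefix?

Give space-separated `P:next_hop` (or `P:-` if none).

Op 1: best P0=NH1 P1=-
Op 2: best P0=NH1 P1=-
Op 3: best P0=NH1 P1=-
Op 4: best P0=NH1 P1=NH1
Op 5: best P0=NH1 P1=NH1
Op 6: best P0=NH1 P1=NH1
Op 7: best P0=NH1 P1=NH1
Op 8: best P0=NH1 P1=NH1
Op 9: best P0=NH1 P1=NH1
Op 10: best P0=NH1 P1=NH1

Answer: P0:NH1 P1:NH1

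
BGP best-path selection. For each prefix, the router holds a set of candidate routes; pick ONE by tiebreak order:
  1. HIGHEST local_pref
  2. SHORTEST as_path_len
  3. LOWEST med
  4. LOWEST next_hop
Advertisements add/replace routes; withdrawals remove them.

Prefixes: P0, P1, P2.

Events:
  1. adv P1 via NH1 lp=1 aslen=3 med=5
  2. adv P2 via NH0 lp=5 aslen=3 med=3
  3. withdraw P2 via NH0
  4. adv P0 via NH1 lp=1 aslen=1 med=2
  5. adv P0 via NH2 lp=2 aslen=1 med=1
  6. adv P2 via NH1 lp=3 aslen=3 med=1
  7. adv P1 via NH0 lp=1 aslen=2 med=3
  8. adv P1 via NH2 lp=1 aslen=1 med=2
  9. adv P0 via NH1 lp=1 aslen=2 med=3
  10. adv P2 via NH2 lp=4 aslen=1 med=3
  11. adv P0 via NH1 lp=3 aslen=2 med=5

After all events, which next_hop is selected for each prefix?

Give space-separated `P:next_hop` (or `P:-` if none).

Answer: P0:NH1 P1:NH2 P2:NH2

Derivation:
Op 1: best P0=- P1=NH1 P2=-
Op 2: best P0=- P1=NH1 P2=NH0
Op 3: best P0=- P1=NH1 P2=-
Op 4: best P0=NH1 P1=NH1 P2=-
Op 5: best P0=NH2 P1=NH1 P2=-
Op 6: best P0=NH2 P1=NH1 P2=NH1
Op 7: best P0=NH2 P1=NH0 P2=NH1
Op 8: best P0=NH2 P1=NH2 P2=NH1
Op 9: best P0=NH2 P1=NH2 P2=NH1
Op 10: best P0=NH2 P1=NH2 P2=NH2
Op 11: best P0=NH1 P1=NH2 P2=NH2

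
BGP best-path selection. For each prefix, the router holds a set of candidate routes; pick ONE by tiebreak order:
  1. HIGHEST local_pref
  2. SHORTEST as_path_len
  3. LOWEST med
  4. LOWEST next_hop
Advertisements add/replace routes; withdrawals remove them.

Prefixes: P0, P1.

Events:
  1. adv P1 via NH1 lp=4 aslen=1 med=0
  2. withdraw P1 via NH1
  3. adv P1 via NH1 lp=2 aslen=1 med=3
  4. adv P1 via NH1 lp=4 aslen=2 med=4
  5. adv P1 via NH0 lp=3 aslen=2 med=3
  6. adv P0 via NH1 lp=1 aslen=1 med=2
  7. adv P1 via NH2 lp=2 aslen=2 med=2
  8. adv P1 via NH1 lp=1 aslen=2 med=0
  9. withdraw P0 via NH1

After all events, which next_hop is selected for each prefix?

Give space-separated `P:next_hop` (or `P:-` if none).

Answer: P0:- P1:NH0

Derivation:
Op 1: best P0=- P1=NH1
Op 2: best P0=- P1=-
Op 3: best P0=- P1=NH1
Op 4: best P0=- P1=NH1
Op 5: best P0=- P1=NH1
Op 6: best P0=NH1 P1=NH1
Op 7: best P0=NH1 P1=NH1
Op 8: best P0=NH1 P1=NH0
Op 9: best P0=- P1=NH0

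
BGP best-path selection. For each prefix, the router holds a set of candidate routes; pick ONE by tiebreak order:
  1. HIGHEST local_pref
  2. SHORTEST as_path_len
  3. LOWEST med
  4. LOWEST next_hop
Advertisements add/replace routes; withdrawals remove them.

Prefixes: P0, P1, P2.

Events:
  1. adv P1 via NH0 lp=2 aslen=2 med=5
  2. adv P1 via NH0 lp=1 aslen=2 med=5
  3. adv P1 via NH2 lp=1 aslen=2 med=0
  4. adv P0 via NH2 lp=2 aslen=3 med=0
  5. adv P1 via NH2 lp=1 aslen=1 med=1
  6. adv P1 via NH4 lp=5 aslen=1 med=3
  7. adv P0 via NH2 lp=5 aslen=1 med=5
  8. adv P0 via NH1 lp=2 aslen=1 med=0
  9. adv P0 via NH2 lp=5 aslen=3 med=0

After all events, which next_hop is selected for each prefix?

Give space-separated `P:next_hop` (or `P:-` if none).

Answer: P0:NH2 P1:NH4 P2:-

Derivation:
Op 1: best P0=- P1=NH0 P2=-
Op 2: best P0=- P1=NH0 P2=-
Op 3: best P0=- P1=NH2 P2=-
Op 4: best P0=NH2 P1=NH2 P2=-
Op 5: best P0=NH2 P1=NH2 P2=-
Op 6: best P0=NH2 P1=NH4 P2=-
Op 7: best P0=NH2 P1=NH4 P2=-
Op 8: best P0=NH2 P1=NH4 P2=-
Op 9: best P0=NH2 P1=NH4 P2=-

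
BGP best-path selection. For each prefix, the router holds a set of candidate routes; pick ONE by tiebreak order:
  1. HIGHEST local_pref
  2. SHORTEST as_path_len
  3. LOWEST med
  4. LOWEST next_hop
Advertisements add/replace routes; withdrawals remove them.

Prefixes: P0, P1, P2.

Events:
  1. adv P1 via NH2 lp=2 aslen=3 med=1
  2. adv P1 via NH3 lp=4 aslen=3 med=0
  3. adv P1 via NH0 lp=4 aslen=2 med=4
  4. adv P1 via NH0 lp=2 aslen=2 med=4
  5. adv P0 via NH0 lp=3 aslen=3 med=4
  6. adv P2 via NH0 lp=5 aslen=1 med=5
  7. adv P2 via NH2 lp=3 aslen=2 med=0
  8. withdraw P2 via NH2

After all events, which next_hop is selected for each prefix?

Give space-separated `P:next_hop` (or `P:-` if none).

Answer: P0:NH0 P1:NH3 P2:NH0

Derivation:
Op 1: best P0=- P1=NH2 P2=-
Op 2: best P0=- P1=NH3 P2=-
Op 3: best P0=- P1=NH0 P2=-
Op 4: best P0=- P1=NH3 P2=-
Op 5: best P0=NH0 P1=NH3 P2=-
Op 6: best P0=NH0 P1=NH3 P2=NH0
Op 7: best P0=NH0 P1=NH3 P2=NH0
Op 8: best P0=NH0 P1=NH3 P2=NH0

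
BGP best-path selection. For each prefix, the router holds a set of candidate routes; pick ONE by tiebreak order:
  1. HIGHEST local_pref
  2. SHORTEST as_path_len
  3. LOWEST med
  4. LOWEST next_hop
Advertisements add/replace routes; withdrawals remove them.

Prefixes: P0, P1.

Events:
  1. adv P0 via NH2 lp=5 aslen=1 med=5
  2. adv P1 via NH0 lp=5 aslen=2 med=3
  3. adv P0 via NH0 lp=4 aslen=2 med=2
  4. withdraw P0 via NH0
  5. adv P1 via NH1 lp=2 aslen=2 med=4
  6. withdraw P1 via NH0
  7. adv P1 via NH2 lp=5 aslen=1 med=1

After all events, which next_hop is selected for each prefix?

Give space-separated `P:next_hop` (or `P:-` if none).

Answer: P0:NH2 P1:NH2

Derivation:
Op 1: best P0=NH2 P1=-
Op 2: best P0=NH2 P1=NH0
Op 3: best P0=NH2 P1=NH0
Op 4: best P0=NH2 P1=NH0
Op 5: best P0=NH2 P1=NH0
Op 6: best P0=NH2 P1=NH1
Op 7: best P0=NH2 P1=NH2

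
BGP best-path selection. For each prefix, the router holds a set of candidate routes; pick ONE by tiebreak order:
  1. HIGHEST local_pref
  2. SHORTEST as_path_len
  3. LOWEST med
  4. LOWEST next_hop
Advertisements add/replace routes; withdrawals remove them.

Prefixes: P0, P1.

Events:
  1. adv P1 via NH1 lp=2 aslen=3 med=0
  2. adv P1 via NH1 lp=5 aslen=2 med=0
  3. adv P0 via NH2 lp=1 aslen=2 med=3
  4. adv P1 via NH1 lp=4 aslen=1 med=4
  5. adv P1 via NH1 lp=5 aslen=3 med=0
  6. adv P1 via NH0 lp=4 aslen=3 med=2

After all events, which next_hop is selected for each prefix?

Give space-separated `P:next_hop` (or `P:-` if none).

Answer: P0:NH2 P1:NH1

Derivation:
Op 1: best P0=- P1=NH1
Op 2: best P0=- P1=NH1
Op 3: best P0=NH2 P1=NH1
Op 4: best P0=NH2 P1=NH1
Op 5: best P0=NH2 P1=NH1
Op 6: best P0=NH2 P1=NH1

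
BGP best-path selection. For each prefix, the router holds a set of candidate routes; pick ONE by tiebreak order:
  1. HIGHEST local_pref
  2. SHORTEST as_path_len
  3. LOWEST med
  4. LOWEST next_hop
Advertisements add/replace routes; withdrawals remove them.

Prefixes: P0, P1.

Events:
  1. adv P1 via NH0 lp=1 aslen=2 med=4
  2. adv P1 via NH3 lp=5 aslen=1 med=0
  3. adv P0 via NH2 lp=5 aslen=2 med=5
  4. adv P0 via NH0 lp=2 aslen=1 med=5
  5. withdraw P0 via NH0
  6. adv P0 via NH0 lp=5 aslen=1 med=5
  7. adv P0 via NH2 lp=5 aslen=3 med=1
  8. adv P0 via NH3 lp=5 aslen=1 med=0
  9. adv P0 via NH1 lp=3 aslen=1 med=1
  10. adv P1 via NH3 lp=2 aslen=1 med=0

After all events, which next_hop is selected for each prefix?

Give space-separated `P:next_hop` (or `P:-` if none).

Op 1: best P0=- P1=NH0
Op 2: best P0=- P1=NH3
Op 3: best P0=NH2 P1=NH3
Op 4: best P0=NH2 P1=NH3
Op 5: best P0=NH2 P1=NH3
Op 6: best P0=NH0 P1=NH3
Op 7: best P0=NH0 P1=NH3
Op 8: best P0=NH3 P1=NH3
Op 9: best P0=NH3 P1=NH3
Op 10: best P0=NH3 P1=NH3

Answer: P0:NH3 P1:NH3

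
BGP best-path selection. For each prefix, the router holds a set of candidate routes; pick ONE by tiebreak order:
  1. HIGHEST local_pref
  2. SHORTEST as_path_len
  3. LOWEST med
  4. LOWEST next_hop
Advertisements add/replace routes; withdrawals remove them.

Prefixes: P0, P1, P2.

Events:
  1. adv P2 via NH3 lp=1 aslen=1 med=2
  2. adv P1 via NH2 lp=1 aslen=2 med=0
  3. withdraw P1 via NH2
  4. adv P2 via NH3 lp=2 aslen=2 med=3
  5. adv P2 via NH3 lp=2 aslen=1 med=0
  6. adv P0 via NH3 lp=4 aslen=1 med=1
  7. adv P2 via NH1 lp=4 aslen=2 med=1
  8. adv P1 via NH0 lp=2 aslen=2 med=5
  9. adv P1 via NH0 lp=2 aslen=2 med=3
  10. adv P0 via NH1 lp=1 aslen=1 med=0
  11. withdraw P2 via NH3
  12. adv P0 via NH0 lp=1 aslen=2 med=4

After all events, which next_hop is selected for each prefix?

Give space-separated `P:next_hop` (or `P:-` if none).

Op 1: best P0=- P1=- P2=NH3
Op 2: best P0=- P1=NH2 P2=NH3
Op 3: best P0=- P1=- P2=NH3
Op 4: best P0=- P1=- P2=NH3
Op 5: best P0=- P1=- P2=NH3
Op 6: best P0=NH3 P1=- P2=NH3
Op 7: best P0=NH3 P1=- P2=NH1
Op 8: best P0=NH3 P1=NH0 P2=NH1
Op 9: best P0=NH3 P1=NH0 P2=NH1
Op 10: best P0=NH3 P1=NH0 P2=NH1
Op 11: best P0=NH3 P1=NH0 P2=NH1
Op 12: best P0=NH3 P1=NH0 P2=NH1

Answer: P0:NH3 P1:NH0 P2:NH1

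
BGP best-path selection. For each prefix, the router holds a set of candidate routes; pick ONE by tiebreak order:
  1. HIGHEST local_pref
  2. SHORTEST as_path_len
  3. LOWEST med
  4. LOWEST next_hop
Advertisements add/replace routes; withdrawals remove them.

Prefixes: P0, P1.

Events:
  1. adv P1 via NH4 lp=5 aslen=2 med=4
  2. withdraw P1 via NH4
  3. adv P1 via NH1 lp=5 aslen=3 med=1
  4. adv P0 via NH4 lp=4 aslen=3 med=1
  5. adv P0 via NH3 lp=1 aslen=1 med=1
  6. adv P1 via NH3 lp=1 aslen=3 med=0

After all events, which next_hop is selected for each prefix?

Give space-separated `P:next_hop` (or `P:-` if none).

Answer: P0:NH4 P1:NH1

Derivation:
Op 1: best P0=- P1=NH4
Op 2: best P0=- P1=-
Op 3: best P0=- P1=NH1
Op 4: best P0=NH4 P1=NH1
Op 5: best P0=NH4 P1=NH1
Op 6: best P0=NH4 P1=NH1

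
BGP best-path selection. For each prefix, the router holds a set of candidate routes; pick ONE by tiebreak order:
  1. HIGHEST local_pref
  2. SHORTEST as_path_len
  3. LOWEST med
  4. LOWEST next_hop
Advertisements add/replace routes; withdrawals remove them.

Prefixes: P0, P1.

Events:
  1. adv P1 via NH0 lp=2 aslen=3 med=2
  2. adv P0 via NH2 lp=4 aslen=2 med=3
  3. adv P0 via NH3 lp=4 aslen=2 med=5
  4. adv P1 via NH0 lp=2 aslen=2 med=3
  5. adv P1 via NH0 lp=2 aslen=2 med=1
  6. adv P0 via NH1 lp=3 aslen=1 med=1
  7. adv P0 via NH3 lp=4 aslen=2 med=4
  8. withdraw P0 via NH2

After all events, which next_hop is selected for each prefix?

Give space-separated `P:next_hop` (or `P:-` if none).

Op 1: best P0=- P1=NH0
Op 2: best P0=NH2 P1=NH0
Op 3: best P0=NH2 P1=NH0
Op 4: best P0=NH2 P1=NH0
Op 5: best P0=NH2 P1=NH0
Op 6: best P0=NH2 P1=NH0
Op 7: best P0=NH2 P1=NH0
Op 8: best P0=NH3 P1=NH0

Answer: P0:NH3 P1:NH0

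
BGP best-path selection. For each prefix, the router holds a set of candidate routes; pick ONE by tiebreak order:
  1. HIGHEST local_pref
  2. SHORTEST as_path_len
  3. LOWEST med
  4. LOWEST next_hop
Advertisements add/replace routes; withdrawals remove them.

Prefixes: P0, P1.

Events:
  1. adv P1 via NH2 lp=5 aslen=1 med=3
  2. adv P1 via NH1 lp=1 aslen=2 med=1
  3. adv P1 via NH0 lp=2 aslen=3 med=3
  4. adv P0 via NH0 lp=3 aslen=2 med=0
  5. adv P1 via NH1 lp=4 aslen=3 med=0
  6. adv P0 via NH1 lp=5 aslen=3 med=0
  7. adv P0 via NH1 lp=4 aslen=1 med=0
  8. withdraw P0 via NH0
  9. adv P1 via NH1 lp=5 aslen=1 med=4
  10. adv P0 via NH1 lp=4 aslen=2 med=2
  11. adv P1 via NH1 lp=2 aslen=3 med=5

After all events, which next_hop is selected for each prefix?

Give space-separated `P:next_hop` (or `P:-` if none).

Answer: P0:NH1 P1:NH2

Derivation:
Op 1: best P0=- P1=NH2
Op 2: best P0=- P1=NH2
Op 3: best P0=- P1=NH2
Op 4: best P0=NH0 P1=NH2
Op 5: best P0=NH0 P1=NH2
Op 6: best P0=NH1 P1=NH2
Op 7: best P0=NH1 P1=NH2
Op 8: best P0=NH1 P1=NH2
Op 9: best P0=NH1 P1=NH2
Op 10: best P0=NH1 P1=NH2
Op 11: best P0=NH1 P1=NH2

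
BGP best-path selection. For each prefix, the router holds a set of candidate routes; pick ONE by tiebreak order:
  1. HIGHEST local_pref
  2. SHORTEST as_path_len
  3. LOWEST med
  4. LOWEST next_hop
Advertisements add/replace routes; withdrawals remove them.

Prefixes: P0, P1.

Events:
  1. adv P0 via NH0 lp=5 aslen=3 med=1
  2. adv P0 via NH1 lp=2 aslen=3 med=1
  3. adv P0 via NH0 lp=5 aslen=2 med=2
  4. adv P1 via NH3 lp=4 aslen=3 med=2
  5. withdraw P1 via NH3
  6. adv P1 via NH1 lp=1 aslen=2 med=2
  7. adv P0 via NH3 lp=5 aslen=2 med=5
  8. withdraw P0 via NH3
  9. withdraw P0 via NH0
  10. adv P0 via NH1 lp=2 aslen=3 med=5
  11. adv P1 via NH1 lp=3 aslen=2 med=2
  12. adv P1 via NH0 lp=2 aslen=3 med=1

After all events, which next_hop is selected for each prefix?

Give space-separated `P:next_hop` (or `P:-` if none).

Op 1: best P0=NH0 P1=-
Op 2: best P0=NH0 P1=-
Op 3: best P0=NH0 P1=-
Op 4: best P0=NH0 P1=NH3
Op 5: best P0=NH0 P1=-
Op 6: best P0=NH0 P1=NH1
Op 7: best P0=NH0 P1=NH1
Op 8: best P0=NH0 P1=NH1
Op 9: best P0=NH1 P1=NH1
Op 10: best P0=NH1 P1=NH1
Op 11: best P0=NH1 P1=NH1
Op 12: best P0=NH1 P1=NH1

Answer: P0:NH1 P1:NH1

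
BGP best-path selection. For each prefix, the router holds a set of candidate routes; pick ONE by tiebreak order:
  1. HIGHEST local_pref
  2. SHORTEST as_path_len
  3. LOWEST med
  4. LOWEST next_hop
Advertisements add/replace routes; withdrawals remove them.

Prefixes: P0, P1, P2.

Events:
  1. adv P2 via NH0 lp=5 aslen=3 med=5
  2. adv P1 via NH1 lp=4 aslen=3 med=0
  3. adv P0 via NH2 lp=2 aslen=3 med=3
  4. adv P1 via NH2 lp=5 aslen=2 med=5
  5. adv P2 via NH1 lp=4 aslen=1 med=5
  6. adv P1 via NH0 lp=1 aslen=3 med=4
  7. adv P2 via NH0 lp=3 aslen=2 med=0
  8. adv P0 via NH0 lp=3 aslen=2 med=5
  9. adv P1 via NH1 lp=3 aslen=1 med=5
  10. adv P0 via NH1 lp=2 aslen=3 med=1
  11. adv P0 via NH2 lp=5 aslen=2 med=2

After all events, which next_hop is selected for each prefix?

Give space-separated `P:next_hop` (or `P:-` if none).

Answer: P0:NH2 P1:NH2 P2:NH1

Derivation:
Op 1: best P0=- P1=- P2=NH0
Op 2: best P0=- P1=NH1 P2=NH0
Op 3: best P0=NH2 P1=NH1 P2=NH0
Op 4: best P0=NH2 P1=NH2 P2=NH0
Op 5: best P0=NH2 P1=NH2 P2=NH0
Op 6: best P0=NH2 P1=NH2 P2=NH0
Op 7: best P0=NH2 P1=NH2 P2=NH1
Op 8: best P0=NH0 P1=NH2 P2=NH1
Op 9: best P0=NH0 P1=NH2 P2=NH1
Op 10: best P0=NH0 P1=NH2 P2=NH1
Op 11: best P0=NH2 P1=NH2 P2=NH1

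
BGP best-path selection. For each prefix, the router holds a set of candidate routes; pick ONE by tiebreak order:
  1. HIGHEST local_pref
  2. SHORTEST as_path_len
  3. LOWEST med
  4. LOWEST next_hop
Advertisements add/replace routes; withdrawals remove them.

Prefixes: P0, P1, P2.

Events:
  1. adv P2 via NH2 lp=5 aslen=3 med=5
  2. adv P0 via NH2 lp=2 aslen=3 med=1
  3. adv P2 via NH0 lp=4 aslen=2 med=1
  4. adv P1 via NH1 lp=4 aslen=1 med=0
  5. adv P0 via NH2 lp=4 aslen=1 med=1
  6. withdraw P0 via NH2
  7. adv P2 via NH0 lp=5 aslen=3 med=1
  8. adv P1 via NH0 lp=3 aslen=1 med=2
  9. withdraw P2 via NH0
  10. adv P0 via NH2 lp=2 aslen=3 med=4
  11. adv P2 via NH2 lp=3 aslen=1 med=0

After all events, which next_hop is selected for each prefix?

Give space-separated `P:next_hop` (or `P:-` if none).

Answer: P0:NH2 P1:NH1 P2:NH2

Derivation:
Op 1: best P0=- P1=- P2=NH2
Op 2: best P0=NH2 P1=- P2=NH2
Op 3: best P0=NH2 P1=- P2=NH2
Op 4: best P0=NH2 P1=NH1 P2=NH2
Op 5: best P0=NH2 P1=NH1 P2=NH2
Op 6: best P0=- P1=NH1 P2=NH2
Op 7: best P0=- P1=NH1 P2=NH0
Op 8: best P0=- P1=NH1 P2=NH0
Op 9: best P0=- P1=NH1 P2=NH2
Op 10: best P0=NH2 P1=NH1 P2=NH2
Op 11: best P0=NH2 P1=NH1 P2=NH2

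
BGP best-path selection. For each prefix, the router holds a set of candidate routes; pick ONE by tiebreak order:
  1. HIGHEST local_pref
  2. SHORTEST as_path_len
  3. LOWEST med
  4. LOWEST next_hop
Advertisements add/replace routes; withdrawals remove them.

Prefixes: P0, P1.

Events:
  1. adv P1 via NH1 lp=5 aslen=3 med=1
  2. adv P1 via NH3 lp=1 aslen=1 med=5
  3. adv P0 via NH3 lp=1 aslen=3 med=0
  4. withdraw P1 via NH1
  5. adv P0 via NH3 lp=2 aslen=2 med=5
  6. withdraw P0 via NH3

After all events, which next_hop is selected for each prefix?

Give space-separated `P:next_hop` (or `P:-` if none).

Answer: P0:- P1:NH3

Derivation:
Op 1: best P0=- P1=NH1
Op 2: best P0=- P1=NH1
Op 3: best P0=NH3 P1=NH1
Op 4: best P0=NH3 P1=NH3
Op 5: best P0=NH3 P1=NH3
Op 6: best P0=- P1=NH3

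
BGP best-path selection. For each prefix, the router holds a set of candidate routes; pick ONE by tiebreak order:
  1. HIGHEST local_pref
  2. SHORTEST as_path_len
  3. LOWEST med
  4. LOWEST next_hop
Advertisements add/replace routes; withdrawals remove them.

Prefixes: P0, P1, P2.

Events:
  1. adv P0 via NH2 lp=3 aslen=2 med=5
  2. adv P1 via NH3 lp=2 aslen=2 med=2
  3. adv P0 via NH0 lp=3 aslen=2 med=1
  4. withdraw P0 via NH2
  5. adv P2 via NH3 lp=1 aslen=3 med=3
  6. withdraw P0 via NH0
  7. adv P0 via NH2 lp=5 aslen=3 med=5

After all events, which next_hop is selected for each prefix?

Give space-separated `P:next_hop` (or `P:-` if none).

Answer: P0:NH2 P1:NH3 P2:NH3

Derivation:
Op 1: best P0=NH2 P1=- P2=-
Op 2: best P0=NH2 P1=NH3 P2=-
Op 3: best P0=NH0 P1=NH3 P2=-
Op 4: best P0=NH0 P1=NH3 P2=-
Op 5: best P0=NH0 P1=NH3 P2=NH3
Op 6: best P0=- P1=NH3 P2=NH3
Op 7: best P0=NH2 P1=NH3 P2=NH3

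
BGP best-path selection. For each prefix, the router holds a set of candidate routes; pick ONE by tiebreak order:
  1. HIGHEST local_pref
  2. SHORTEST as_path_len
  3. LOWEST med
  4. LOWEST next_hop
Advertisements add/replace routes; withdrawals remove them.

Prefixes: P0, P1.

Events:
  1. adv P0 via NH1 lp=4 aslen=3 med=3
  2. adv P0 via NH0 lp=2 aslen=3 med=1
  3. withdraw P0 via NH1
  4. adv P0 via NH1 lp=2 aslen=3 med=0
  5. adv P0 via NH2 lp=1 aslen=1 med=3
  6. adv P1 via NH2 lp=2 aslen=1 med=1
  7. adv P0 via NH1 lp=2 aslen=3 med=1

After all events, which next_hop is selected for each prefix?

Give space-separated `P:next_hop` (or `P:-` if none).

Answer: P0:NH0 P1:NH2

Derivation:
Op 1: best P0=NH1 P1=-
Op 2: best P0=NH1 P1=-
Op 3: best P0=NH0 P1=-
Op 4: best P0=NH1 P1=-
Op 5: best P0=NH1 P1=-
Op 6: best P0=NH1 P1=NH2
Op 7: best P0=NH0 P1=NH2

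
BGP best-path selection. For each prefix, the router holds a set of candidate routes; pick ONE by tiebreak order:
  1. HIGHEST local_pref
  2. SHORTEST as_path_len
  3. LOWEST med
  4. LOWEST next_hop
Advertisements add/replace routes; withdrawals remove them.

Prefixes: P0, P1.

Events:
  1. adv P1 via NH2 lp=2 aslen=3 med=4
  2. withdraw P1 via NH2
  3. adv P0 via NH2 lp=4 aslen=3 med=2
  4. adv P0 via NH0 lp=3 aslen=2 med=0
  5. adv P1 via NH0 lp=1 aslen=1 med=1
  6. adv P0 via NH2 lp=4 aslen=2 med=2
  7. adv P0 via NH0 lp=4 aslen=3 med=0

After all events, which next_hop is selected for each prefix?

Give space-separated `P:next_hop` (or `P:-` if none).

Answer: P0:NH2 P1:NH0

Derivation:
Op 1: best P0=- P1=NH2
Op 2: best P0=- P1=-
Op 3: best P0=NH2 P1=-
Op 4: best P0=NH2 P1=-
Op 5: best P0=NH2 P1=NH0
Op 6: best P0=NH2 P1=NH0
Op 7: best P0=NH2 P1=NH0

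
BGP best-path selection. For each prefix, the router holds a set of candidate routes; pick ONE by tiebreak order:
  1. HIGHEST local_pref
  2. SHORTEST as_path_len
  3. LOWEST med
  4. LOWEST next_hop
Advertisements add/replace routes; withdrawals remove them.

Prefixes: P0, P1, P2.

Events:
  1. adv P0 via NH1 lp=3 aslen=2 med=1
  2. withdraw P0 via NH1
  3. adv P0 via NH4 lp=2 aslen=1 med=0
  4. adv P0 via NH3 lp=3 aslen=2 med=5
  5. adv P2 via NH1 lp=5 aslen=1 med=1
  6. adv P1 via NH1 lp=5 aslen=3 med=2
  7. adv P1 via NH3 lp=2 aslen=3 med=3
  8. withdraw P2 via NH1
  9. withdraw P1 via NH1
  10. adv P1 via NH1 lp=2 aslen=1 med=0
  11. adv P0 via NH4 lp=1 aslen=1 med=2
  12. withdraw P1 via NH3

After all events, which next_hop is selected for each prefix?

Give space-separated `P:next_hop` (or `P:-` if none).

Answer: P0:NH3 P1:NH1 P2:-

Derivation:
Op 1: best P0=NH1 P1=- P2=-
Op 2: best P0=- P1=- P2=-
Op 3: best P0=NH4 P1=- P2=-
Op 4: best P0=NH3 P1=- P2=-
Op 5: best P0=NH3 P1=- P2=NH1
Op 6: best P0=NH3 P1=NH1 P2=NH1
Op 7: best P0=NH3 P1=NH1 P2=NH1
Op 8: best P0=NH3 P1=NH1 P2=-
Op 9: best P0=NH3 P1=NH3 P2=-
Op 10: best P0=NH3 P1=NH1 P2=-
Op 11: best P0=NH3 P1=NH1 P2=-
Op 12: best P0=NH3 P1=NH1 P2=-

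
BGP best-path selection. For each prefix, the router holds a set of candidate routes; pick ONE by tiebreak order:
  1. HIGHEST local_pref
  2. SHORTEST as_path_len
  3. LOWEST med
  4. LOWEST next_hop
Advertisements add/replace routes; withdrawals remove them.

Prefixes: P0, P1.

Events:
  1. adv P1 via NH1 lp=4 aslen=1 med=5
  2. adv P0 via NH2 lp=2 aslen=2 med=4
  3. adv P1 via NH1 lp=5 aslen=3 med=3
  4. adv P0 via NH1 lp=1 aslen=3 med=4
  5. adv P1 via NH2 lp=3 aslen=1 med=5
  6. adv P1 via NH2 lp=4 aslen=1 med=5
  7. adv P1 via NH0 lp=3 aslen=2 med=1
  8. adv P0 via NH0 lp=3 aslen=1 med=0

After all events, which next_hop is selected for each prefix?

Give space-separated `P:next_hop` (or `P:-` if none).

Answer: P0:NH0 P1:NH1

Derivation:
Op 1: best P0=- P1=NH1
Op 2: best P0=NH2 P1=NH1
Op 3: best P0=NH2 P1=NH1
Op 4: best P0=NH2 P1=NH1
Op 5: best P0=NH2 P1=NH1
Op 6: best P0=NH2 P1=NH1
Op 7: best P0=NH2 P1=NH1
Op 8: best P0=NH0 P1=NH1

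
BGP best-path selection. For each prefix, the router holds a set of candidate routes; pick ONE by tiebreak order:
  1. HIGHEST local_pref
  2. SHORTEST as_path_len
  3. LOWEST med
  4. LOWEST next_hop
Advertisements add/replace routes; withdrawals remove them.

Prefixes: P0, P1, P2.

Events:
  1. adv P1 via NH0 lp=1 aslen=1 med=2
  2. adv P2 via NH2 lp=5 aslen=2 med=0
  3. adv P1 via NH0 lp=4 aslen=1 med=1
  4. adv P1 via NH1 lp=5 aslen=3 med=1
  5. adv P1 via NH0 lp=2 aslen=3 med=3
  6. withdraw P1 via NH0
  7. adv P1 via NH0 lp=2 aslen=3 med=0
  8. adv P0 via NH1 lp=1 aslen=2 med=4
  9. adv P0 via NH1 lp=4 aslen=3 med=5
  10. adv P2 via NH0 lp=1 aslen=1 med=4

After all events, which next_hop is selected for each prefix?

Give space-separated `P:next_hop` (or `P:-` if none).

Answer: P0:NH1 P1:NH1 P2:NH2

Derivation:
Op 1: best P0=- P1=NH0 P2=-
Op 2: best P0=- P1=NH0 P2=NH2
Op 3: best P0=- P1=NH0 P2=NH2
Op 4: best P0=- P1=NH1 P2=NH2
Op 5: best P0=- P1=NH1 P2=NH2
Op 6: best P0=- P1=NH1 P2=NH2
Op 7: best P0=- P1=NH1 P2=NH2
Op 8: best P0=NH1 P1=NH1 P2=NH2
Op 9: best P0=NH1 P1=NH1 P2=NH2
Op 10: best P0=NH1 P1=NH1 P2=NH2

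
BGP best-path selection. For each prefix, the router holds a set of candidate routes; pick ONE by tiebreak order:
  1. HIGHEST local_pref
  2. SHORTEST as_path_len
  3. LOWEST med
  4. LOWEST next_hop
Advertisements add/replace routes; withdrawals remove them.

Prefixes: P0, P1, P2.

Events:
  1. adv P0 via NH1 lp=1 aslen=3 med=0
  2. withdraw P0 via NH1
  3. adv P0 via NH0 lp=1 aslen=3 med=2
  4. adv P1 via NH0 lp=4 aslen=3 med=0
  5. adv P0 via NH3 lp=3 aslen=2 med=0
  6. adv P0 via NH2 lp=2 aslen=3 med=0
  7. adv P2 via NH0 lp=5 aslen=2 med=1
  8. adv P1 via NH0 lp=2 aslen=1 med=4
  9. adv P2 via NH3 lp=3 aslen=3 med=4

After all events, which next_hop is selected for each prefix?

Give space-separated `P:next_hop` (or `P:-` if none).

Op 1: best P0=NH1 P1=- P2=-
Op 2: best P0=- P1=- P2=-
Op 3: best P0=NH0 P1=- P2=-
Op 4: best P0=NH0 P1=NH0 P2=-
Op 5: best P0=NH3 P1=NH0 P2=-
Op 6: best P0=NH3 P1=NH0 P2=-
Op 7: best P0=NH3 P1=NH0 P2=NH0
Op 8: best P0=NH3 P1=NH0 P2=NH0
Op 9: best P0=NH3 P1=NH0 P2=NH0

Answer: P0:NH3 P1:NH0 P2:NH0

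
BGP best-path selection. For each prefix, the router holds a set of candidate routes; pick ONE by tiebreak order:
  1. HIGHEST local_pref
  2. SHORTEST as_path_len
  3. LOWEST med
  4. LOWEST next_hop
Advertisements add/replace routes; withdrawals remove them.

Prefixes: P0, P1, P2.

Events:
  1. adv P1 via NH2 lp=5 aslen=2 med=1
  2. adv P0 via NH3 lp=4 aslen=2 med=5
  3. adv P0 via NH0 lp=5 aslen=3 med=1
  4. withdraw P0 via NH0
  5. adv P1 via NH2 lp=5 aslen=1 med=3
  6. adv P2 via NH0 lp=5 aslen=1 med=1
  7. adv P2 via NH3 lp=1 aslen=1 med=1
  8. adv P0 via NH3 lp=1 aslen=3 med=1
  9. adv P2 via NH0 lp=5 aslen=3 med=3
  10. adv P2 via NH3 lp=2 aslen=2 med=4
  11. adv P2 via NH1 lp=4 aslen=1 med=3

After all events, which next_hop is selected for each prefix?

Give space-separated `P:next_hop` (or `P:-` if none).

Answer: P0:NH3 P1:NH2 P2:NH0

Derivation:
Op 1: best P0=- P1=NH2 P2=-
Op 2: best P0=NH3 P1=NH2 P2=-
Op 3: best P0=NH0 P1=NH2 P2=-
Op 4: best P0=NH3 P1=NH2 P2=-
Op 5: best P0=NH3 P1=NH2 P2=-
Op 6: best P0=NH3 P1=NH2 P2=NH0
Op 7: best P0=NH3 P1=NH2 P2=NH0
Op 8: best P0=NH3 P1=NH2 P2=NH0
Op 9: best P0=NH3 P1=NH2 P2=NH0
Op 10: best P0=NH3 P1=NH2 P2=NH0
Op 11: best P0=NH3 P1=NH2 P2=NH0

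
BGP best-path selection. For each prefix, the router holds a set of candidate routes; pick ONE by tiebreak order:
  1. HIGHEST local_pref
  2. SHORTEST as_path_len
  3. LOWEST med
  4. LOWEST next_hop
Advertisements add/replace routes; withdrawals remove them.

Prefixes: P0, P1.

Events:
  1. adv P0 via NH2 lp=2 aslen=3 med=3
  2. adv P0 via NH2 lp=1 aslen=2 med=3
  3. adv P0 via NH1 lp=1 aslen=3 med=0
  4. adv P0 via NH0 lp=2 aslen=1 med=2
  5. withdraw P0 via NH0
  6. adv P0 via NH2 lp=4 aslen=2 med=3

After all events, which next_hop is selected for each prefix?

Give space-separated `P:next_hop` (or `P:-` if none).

Answer: P0:NH2 P1:-

Derivation:
Op 1: best P0=NH2 P1=-
Op 2: best P0=NH2 P1=-
Op 3: best P0=NH2 P1=-
Op 4: best P0=NH0 P1=-
Op 5: best P0=NH2 P1=-
Op 6: best P0=NH2 P1=-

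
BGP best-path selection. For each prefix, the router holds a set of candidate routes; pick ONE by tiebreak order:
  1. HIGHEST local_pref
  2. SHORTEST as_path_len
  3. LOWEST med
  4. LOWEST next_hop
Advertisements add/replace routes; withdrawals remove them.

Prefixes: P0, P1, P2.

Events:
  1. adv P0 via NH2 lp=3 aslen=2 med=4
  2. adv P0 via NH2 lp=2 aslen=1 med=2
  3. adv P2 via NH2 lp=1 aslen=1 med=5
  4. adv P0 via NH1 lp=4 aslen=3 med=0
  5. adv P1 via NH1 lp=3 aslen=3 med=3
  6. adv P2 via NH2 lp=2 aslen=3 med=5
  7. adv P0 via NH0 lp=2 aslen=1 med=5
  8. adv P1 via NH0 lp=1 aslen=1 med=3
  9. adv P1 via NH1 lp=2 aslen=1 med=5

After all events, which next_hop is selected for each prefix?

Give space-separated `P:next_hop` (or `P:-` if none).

Answer: P0:NH1 P1:NH1 P2:NH2

Derivation:
Op 1: best P0=NH2 P1=- P2=-
Op 2: best P0=NH2 P1=- P2=-
Op 3: best P0=NH2 P1=- P2=NH2
Op 4: best P0=NH1 P1=- P2=NH2
Op 5: best P0=NH1 P1=NH1 P2=NH2
Op 6: best P0=NH1 P1=NH1 P2=NH2
Op 7: best P0=NH1 P1=NH1 P2=NH2
Op 8: best P0=NH1 P1=NH1 P2=NH2
Op 9: best P0=NH1 P1=NH1 P2=NH2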